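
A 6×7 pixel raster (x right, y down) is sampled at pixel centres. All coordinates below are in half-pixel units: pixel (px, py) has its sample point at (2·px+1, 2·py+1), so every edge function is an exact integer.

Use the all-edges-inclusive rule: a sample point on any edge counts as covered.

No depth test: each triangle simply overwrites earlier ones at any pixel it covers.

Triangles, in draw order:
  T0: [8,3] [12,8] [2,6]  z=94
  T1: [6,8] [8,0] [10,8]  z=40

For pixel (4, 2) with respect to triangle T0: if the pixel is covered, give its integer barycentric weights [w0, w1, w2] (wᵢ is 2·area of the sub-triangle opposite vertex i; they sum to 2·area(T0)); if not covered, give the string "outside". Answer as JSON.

T0:
  2·area = 42
  edge (8, 3)→(12, 8): d=(4,5) inclusive
  edge (12, 8)→(2, 6): d=(-10,-2) inclusive
  edge (2, 6)→(8, 3): d=(6,-3) inclusive
    (2,2)@(5, 5): e=[23,16,3] → X
    (3,2)@(7, 5): e=[13,20,9] → X
    (4,2)@(9, 5): e=[3,24,15] → X
    (5,2)@(11, 5): e=[-7,28,21] → .
    (2,3)@(5, 7): e=[31,-4,15] → .
    (3,3)@(7, 7): e=[21,0,21] → X  [on edge]
    (5,3)@(11, 7): e=[1,8,33] → X
    (3,4)@(7, 9): e=[29,-20,33] → .
    (4,4)@(9, 9): e=[19,-16,39] → .
    (5,4)@(11, 9): e=[9,-12,45] → .
  covered (6 px):
    . . . . . .
    . . . . . .
    . . X X X .
    . . . X X X
    . . . . . .
    . . . . . .
    . . . . . .
T1:
  2·area = 32
  edge (6, 8)→(8, 0): d=(2,-8) inclusive
  edge (8, 0)→(10, 8): d=(2,8) inclusive
  edge (10, 8)→(6, 8): d=(-4,0) inclusive
    (3,2)@(7, 5): e=[2,18,12] → X
    (4,2)@(9, 5): e=[18,2,12] → X
    (5,2)@(11, 5): e=[34,-14,12] → .
    (3,3)@(7, 7): e=[6,22,4] → X
    (5,3)@(11, 7): e=[38,-10,4] → .
    (3,4)@(7, 9): e=[10,26,-4] → .
    (4,4)@(9, 9): e=[26,10,-4] → .
  covered (4 px):
    . . . . . .
    . . . . . .
    . . . X X .
    . . . X X .
    . . . . . .
    . . . . . .
    . . . . . .

Result: [24,15,3]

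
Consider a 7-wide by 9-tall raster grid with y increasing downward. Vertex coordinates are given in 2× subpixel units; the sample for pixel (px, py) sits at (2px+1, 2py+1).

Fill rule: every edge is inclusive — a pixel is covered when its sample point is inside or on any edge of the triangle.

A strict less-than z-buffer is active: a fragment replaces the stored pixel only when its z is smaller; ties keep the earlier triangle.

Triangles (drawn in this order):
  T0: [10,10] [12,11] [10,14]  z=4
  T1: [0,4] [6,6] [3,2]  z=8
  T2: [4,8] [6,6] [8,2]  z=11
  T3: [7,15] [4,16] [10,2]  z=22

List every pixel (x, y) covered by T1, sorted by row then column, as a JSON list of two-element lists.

T0:
  2·area = 8
  edge (10, 10)→(12, 11): d=(2,1) inclusive
  edge (12, 11)→(10, 14): d=(-2,3) inclusive
  edge (10, 14)→(10, 10): d=(0,-4) inclusive
    (5,5)@(11, 11): e=[1,3,4] → X
    (6,5)@(13, 11): e=[-1,-3,12] → .
    (5,6)@(11, 13): e=[5,-1,4] → .
  covered (1 px):
    . . . . . . .
    . . . . . . .
    . . . . . . .
    . . . . . . .
    . . . . . . .
    . . . . . X .
    . . . . . . .
    . . . . . . .
    . . . . . . .
T1:
  2·area = 18  (B↔C swapped to make it positive)
  edge (0, 4)→(3, 2): d=(3,-2) inclusive
  edge (3, 2)→(6, 6): d=(3,4) inclusive
  edge (6, 6)→(0, 4): d=(-6,-2) inclusive
    (1,1)@(3, 3): e=[3,3,12] → X
    (2,1)@(5, 3): e=[7,-5,16] → .
    (1,2)@(3, 5): e=[9,9,0] → X  [on edge]
    (2,2)@(5, 5): e=[13,1,4] → X
    (3,2)@(7, 5): e=[17,-7,8] → .
    (1,3)@(3, 7): e=[15,15,-12] → .
    (2,3)@(5, 7): e=[19,7,-8] → .
    (4,3)@(9, 7): e=[27,-9,0] → .  [on edge]
  covered (3 px):
    . . . . . . .
    . X . . . . .
    . X X . . . .
    . . . . . . .
    . . . . . . .
    . . . . . . .
    . . . . . . .
    . . . . . . .
    . . . . . . .
T2:
  2·area = 4  (B↔C swapped to make it positive)
  edge (4, 8)→(8, 2): d=(4,-6) inclusive
  edge (8, 2)→(6, 6): d=(-2,4) inclusive
  edge (6, 6)→(4, 8): d=(-2,2) inclusive
    (5,0)@(11, 1): e=[14,-10,0] → .  [on edge]
    (4,1)@(9, 3): e=[10,-6,0] → .  [on edge]
    (3,2)@(7, 5): e=[6,-2,0] → .  [on edge]
    (2,3)@(5, 7): e=[2,2,0] → X  [on edge]
    (3,3)@(7, 7): e=[14,-6,-4] → .
    (1,4)@(3, 9): e=[-2,6,0] → .  [on edge]
    (2,4)@(5, 9): e=[10,-2,-4] → .
    (0,5)@(1, 11): e=[-6,10,0] → .  [on edge]
  covered (1 px):
    . . . . . . .
    . . . . . . .
    . . . . . . .
    . . X . . . .
    . . . . . . .
    . . . . . . .
    . . . . . . .
    . . . . . . .
    . . . . . . .
T3:
  2·area = 36
  edge (7, 15)→(4, 16): d=(-3,1) inclusive
  edge (4, 16)→(10, 2): d=(6,-14) inclusive
  edge (10, 2)→(7, 15): d=(-3,13) inclusive
    (4,2)@(9, 5): e=[28,4,4] → X
    (5,2)@(11, 5): e=[26,32,-22] → .
    (4,3)@(9, 7): e=[22,16,-2] → .
    (3,4)@(7, 9): e=[18,0,18] → X  [on edge]
    (4,4)@(9, 9): e=[16,28,-8] → .
    (3,5)@(7, 11): e=[12,12,12] → X
    (4,5)@(9, 11): e=[10,40,-14] → .
    (3,6)@(7, 13): e=[6,24,6] → X
    (4,6)@(9, 13): e=[4,52,-20] → .
    (6,6)@(13, 13): e=[0,108,-72] → .  [on edge]
    (2,7)@(5, 15): e=[2,8,26] → X
    (3,7)@(7, 15): e=[0,36,0] → X  [on edge]
    (0,8)@(1, 17): e=[0,-36,72] → .  [on edge]
  covered (6 px):
    . . . . . . .
    . . . . . . .
    . . . . X . .
    . . . . . . .
    . . . X . . .
    . . . X . . .
    . . . X . . .
    . . X X . . .
    . . . . . . .

Final: [[1,1],[1,2],[2,2]]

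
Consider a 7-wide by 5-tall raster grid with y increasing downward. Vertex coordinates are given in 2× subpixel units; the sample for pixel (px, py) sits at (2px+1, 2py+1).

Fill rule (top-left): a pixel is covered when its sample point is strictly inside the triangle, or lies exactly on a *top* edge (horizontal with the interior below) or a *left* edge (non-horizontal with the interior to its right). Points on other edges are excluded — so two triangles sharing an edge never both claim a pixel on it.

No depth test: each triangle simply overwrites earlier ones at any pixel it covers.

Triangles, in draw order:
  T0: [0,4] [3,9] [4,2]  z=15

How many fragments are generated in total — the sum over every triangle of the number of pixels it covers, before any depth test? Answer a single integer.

T0:
  2·area = 26  (B↔C swapped to make it positive)
  edge (0, 4)→(4, 2): d=(4,-2) top-left  bias=+0
  edge (4, 2)→(3, 9): d=(-1,7) right/bottom  bias=-1
  edge (3, 9)→(0, 4): d=(-3,-5) top-left  bias=+0
    (1,1)@(3, 3): e=[2,6,18] → #
    (2,1)@(5, 3): e=[6,-8,28] → ·
    (0,2)@(1, 5): e=[6,18,2] → #
    (2,2)@(5, 5): e=[14,-10,22] → ·
    (0,3)@(1, 7): e=[14,16,-4] → ·
    (1,3)@(3, 7): e=[18,2,6] → #
    (2,3)@(5, 7): e=[22,-12,16] → ·
    (1,4)@(3, 9): e=[26,0,0] → ·  [on edge]
  covered (4 px):
    · · · · · · ·
    · # · · · · ·
    # # · · · · ·
    · # · · · · ·
    · · · · · · ·

Final: 4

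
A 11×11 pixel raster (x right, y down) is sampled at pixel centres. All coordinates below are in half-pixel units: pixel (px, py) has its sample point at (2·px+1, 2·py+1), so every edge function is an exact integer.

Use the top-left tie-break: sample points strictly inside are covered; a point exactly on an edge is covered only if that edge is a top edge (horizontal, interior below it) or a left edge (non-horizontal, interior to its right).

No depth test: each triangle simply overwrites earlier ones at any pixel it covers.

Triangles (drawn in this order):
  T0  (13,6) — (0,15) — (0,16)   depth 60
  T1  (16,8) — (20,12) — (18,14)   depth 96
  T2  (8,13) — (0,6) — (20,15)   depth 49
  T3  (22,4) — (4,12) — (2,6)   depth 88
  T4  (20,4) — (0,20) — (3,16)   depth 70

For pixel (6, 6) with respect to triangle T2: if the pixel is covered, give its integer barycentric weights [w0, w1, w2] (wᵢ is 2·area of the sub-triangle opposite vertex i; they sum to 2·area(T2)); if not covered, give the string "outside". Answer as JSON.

T0:
  2·area = 13  (B↔C swapped to make it positive)
  edge (13, 6)→(0, 16): d=(-13,10) right/bottom  bias=-1
  edge (0, 16)→(0, 15): d=(0,-1) top-left  bias=+0
  edge (0, 15)→(13, 6): d=(13,-9) top-left  bias=+0
    (4,4)@(9, 9): e=[1,9,3] → X
    (5,4)@(11, 9): e=[-19,11,21] → .
    (4,5)@(9, 11): e=[-25,9,29] → .
    (1,6)@(3, 13): e=[9,3,1] → X
    (2,6)@(5, 13): e=[-11,5,19] → .
    (0,7)@(1, 15): e=[3,1,9] → X
    (1,7)@(3, 15): e=[-17,3,27] → .
    (0,8)@(1, 17): e=[-23,1,35] → .
  covered (3 px):
    . . . . . . . . . . .
    . . . . . . . . . . .
    . . . . . . . . . . .
    . . . . . . . . . . .
    . . . . X . . . . . .
    . . . . . . . . . . .
    . X . . . . . . . . .
    X . . . . . . . . . .
    . . . . . . . . . . .
    . . . . . . . . . . .
    . . . . . . . . . . .
T1:
  2·area = 16
  edge (16, 8)→(20, 12): d=(4,4) right/bottom  bias=-1
  edge (20, 12)→(18, 14): d=(-2,2) right/bottom  bias=-1
  edge (18, 14)→(16, 8): d=(-2,-6) top-left  bias=+0
    (4,0)@(9, 1): e=[0,44,-28] → .  [on edge]
    (5,1)@(11, 3): e=[0,36,-20] → .  [on edge]
    (6,2)@(13, 5): e=[0,28,-12] → .  [on edge]
    (7,2)@(15, 5): e=[-8,24,0] → .  [on edge]
    (7,3)@(15, 7): e=[0,20,-4] → .  [on edge]
    (8,4)@(17, 9): e=[0,12,4] → .  [on edge]
    (8,5)@(17, 11): e=[8,8,0] → X  [on edge]
    (9,5)@(19, 11): e=[0,4,12] → .  [on edge]
    (10,5)@(21, 11): e=[-8,0,24] → .  [on edge]
    (8,6)@(17, 13): e=[16,4,-4] → .
    (9,6)@(19, 13): e=[8,0,8] → .  [on edge]
    (10,6)@(21, 13): e=[0,-4,20] → .  [on edge]
    (8,7)@(17, 15): e=[24,0,-8] → .  [on edge]
    (7,8)@(15, 17): e=[40,0,-24] → .  [on edge]
    (9,8)@(19, 17): e=[24,-8,0] → .  [on edge]
    (6,9)@(13, 19): e=[56,0,-40] → .  [on edge]
    (5,10)@(11, 21): e=[72,0,-56] → .  [on edge]
  covered (1 px):
    . . . . . . . . . . .
    . . . . . . . . . . .
    . . . . . . . . . . .
    . . . . . . . . . . .
    . . . . . . . . . . .
    . . . . . . . . X . .
    . . . . . . . . . . .
    . . . . . . . . . . .
    . . . . . . . . . . .
    . . . . . . . . . . .
    . . . . . . . . . . .
T2:
  2·area = 68
  edge (8, 13)→(0, 6): d=(-8,-7) top-left  bias=+0
  edge (0, 6)→(20, 15): d=(20,9) right/bottom  bias=-1
  edge (20, 15)→(8, 13): d=(-12,-2) top-left  bias=+0
    (2,4)@(5, 9): e=[11,15,42] → X
    (3,4)@(7, 9): e=[25,-3,46] → .
    (2,5)@(5, 11): e=[-5,55,18] → .
    (3,5)@(7, 11): e=[9,37,22] → X
    (4,5)@(9, 11): e=[23,19,26] → X
    (5,5)@(11, 11): e=[37,1,30] → X
    (6,5)@(13, 11): e=[51,-17,34] → .
    (3,6)@(7, 13): e=[-7,77,-2] → .
    (4,6)@(9, 13): e=[7,59,2] → X
    (6,6)@(13, 13): e=[35,23,10] → X
    (7,6)@(15, 13): e=[49,5,14] → X
    (8,6)@(17, 13): e=[63,-13,18] → .
  covered (8 px):
    . . . . . . . . . . .
    . . . . . . . . . . .
    . . . . . . . . . . .
    . . . . . . . . . . .
    . . X . . . . . . . .
    . . . X X X . . . . .
    . . . . X X X X . . .
    . . . . . . . . . . .
    . . . . . . . . . . .
    . . . . . . . . . . .
    . . . . . . . . . . .
T3:
  2·area = 124
  edge (22, 4)→(4, 12): d=(-18,8) right/bottom  bias=-1
  edge (4, 12)→(2, 6): d=(-2,-6) top-left  bias=+0
  edge (2, 6)→(22, 4): d=(20,-2) top-left  bias=+0
    (0,1)@(1, 3): e=[186,0,-62] → .  [on edge]
    (6,2)@(13, 5): e=[54,68,2] → X
    (7,2)@(15, 5): e=[38,80,6] → X
    (8,2)@(17, 5): e=[22,92,10] → X
    (9,2)@(19, 5): e=[6,104,14] → X
    (10,2)@(21, 5): e=[-10,116,18] → .
    (1,3)@(3, 7): e=[98,4,22] → X
    (2,3)@(5, 7): e=[82,16,26] → X
    (3,3)@(7, 7): e=[66,28,30] → X
    (4,3)@(9, 7): e=[50,40,34] → X
    (5,3)@(11, 7): e=[34,52,38] → X
    (8,3)@(17, 7): e=[-14,88,50] → .
    (1,4)@(3, 9): e=[62,0,62] → X  [on edge]
    (2,7)@(5, 15): e=[-62,0,186] → .  [on edge]
    (3,10)@(7, 21): e=[-186,0,310] → .  [on edge]
  covered (16 px):
    . . . . . . . . . . .
    . . . . . . . . . . .
    . . . . . . X X X X .
    . X X X X X X X . . .
    . X X X X . . . . . .
    . . X . . . . . . . .
    . . . . . . . . . . .
    . . . . . . . . . . .
    . . . . . . . . . . .
    . . . . . . . . . . .
    . . . . . . . . . . .
T4:
  2·area = 32
  edge (20, 4)→(0, 20): d=(-20,16) right/bottom  bias=-1
  edge (0, 20)→(3, 16): d=(3,-4) top-left  bias=+0
  edge (3, 16)→(20, 4): d=(17,-12) top-left  bias=+0
    (6,4)@(13, 9): e=[12,19,1] → X
    (7,4)@(15, 9): e=[-20,27,25] → .
    (5,5)@(11, 11): e=[4,17,11] → X
    (6,5)@(13, 11): e=[-28,25,35] → .
    (5,6)@(11, 13): e=[-36,23,45] → .
    (2,7)@(5, 15): e=[20,5,7] → X
    (3,7)@(7, 15): e=[-12,13,31] → .
    (1,8)@(3, 17): e=[12,3,17] → X
    (2,8)@(5, 17): e=[-20,11,41] → .
    (0,9)@(1, 19): e=[4,1,27] → X
    (1,9)@(3, 19): e=[-28,9,51] → .
    (0,10)@(1, 21): e=[-36,7,61] → .
  covered (5 px):
    . . . . . . . . . . .
    . . . . . . . . . . .
    . . . . . . . . . . .
    . . . . . . . . . . .
    . . . . . . X . . . .
    . . . . . X . . . . .
    . . . . . . . . . . .
    . . X . . . . . . . .
    . X . . . . . . . . .
    X . . . . . . . . . .
    . . . . . . . . . . .

Result: [23,10,35]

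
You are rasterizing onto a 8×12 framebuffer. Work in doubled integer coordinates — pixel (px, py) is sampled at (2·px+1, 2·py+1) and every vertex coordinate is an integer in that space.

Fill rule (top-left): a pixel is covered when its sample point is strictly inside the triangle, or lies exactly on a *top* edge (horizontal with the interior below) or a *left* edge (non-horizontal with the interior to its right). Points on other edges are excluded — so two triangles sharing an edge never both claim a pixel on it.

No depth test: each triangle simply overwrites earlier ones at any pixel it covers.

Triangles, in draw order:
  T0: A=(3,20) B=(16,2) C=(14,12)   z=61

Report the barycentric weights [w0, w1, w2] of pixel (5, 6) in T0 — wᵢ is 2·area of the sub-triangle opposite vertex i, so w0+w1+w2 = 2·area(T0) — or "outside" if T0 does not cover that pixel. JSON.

T0:
  2·area = 94
  edge (3, 20)→(16, 2): d=(13,-18) top-left  bias=+0
  edge (16, 2)→(14, 12): d=(-2,10) right/bottom  bias=-1
  edge (14, 12)→(3, 20): d=(-11,8) right/bottom  bias=-1
    (7,2)@(15, 5): e=[21,4,69] → #
    (6,3)@(13, 7): e=[11,20,63] → #
    (7,3)@(15, 7): e=[47,0,47] → ·  [on edge]
    (5,4)@(11, 9): e=[1,36,57] → #
    (7,4)@(15, 9): e=[73,-4,25] → ·
    (5,5)@(11, 11): e=[27,32,35] → #
    (7,5)@(15, 11): e=[99,-8,3] → ·
    (4,6)@(9, 13): e=[17,48,29] → #
    (6,6)@(13, 13): e=[89,8,-3] → ·
    (3,7)@(7, 15): e=[7,64,23] → #
    (5,7)@(11, 15): e=[79,24,-9] → ·
    (3,8)@(7, 17): e=[33,60,1] → #
    (6,8)@(13, 17): e=[141,0,-47] → ·  [on edge]
  covered (11 px):
    · · · · · · · ·
    · · · · · · · ·
    · · · · · · · #
    · · · · · · # ·
    · · · · · # # ·
    · · · · · # # ·
    · · · · # # · ·
    · · · # # · · ·
    · · · # · · · ·
    · · · · · · · ·
    · · · · · · · ·
    · · · · · · · ·

Result: [28,13,53]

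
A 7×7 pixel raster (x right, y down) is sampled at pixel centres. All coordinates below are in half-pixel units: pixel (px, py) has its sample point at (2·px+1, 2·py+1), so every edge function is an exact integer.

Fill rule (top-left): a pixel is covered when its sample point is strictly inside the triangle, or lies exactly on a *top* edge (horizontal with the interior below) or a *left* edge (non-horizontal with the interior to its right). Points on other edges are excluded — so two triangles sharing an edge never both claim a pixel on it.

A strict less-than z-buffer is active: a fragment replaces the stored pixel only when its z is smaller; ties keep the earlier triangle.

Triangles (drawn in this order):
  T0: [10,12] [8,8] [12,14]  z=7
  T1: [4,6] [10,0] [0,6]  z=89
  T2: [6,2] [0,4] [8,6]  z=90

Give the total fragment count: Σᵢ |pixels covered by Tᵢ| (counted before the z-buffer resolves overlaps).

T0:
  2·area = 4
  edge (10, 12)→(8, 8): d=(-2,-4) top-left  bias=+0
  edge (8, 8)→(12, 14): d=(4,6) right/bottom  bias=-1
  edge (12, 14)→(10, 12): d=(-2,-2) top-left  bias=+0
    (0,1)@(1, 3): e=[-18,22,0] → ·  [on edge]
    (1,2)@(3, 5): e=[-14,18,0] → ·  [on edge]
    (2,3)@(5, 7): e=[-10,14,0] → ·  [on edge]
    (3,4)@(7, 9): e=[-6,10,0] → ·  [on edge]
    (4,5)@(9, 11): e=[-2,6,0] → ·  [on edge]
    (5,6)@(11, 13): e=[2,2,0] → █  [on edge]
    (6,6)@(13, 13): e=[10,-10,4] → ·
  covered (1 px):
    · · · · · · ·
    · · · · · · ·
    · · · · · · ·
    · · · · · · ·
    · · · · · · ·
    · · · · · · ·
    · · · · · █ ·
T1:
  2·area = 24  (B↔C swapped to make it positive)
  edge (4, 6)→(0, 6): d=(-4,0) right/bottom  bias=-1
  edge (0, 6)→(10, 0): d=(10,-6) top-left  bias=+0
  edge (10, 0)→(4, 6): d=(-6,6) right/bottom  bias=-1
    (4,0)@(9, 1): e=[20,4,0] → ·  [on edge]
    (2,1)@(5, 3): e=[12,0,12] → █  [on edge]
    (3,1)@(7, 3): e=[12,12,0] → ·  [on edge]
    (1,2)@(3, 5): e=[4,8,12] → █
    (2,2)@(5, 5): e=[4,20,0] → ·  [on edge]
    (1,3)@(3, 7): e=[-4,28,0] → ·  [on edge]
    (0,4)@(1, 9): e=[-12,36,0] → ·  [on edge]
  covered (2 px):
    · · · · · · ·
    · · █ · · · ·
    · █ · · · · ·
    · · · · · · ·
    · · · · · · ·
    · · · · · · ·
    · · · · · · ·
T2:
  2·area = 28  (B↔C swapped to make it positive)
  edge (6, 2)→(8, 6): d=(2,4) right/bottom  bias=-1
  edge (8, 6)→(0, 4): d=(-8,-2) top-left  bias=+0
  edge (0, 4)→(6, 2): d=(6,-2) top-left  bias=+0
    (4,0)@(9, 1): e=[-14,42,0] → ·  [on edge]
    (1,1)@(3, 3): e=[14,14,0] → █  [on edge]
    (2,1)@(5, 3): e=[6,18,4] → █
    (3,1)@(7, 3): e=[-2,22,8] → ·
    (1,2)@(3, 5): e=[18,-2,12] → ·
    (2,2)@(5, 5): e=[10,2,16] → █
    (3,2)@(7, 5): e=[2,6,20] → █
    (4,2)@(9, 5): e=[-6,10,24] → ·
    (2,3)@(5, 7): e=[14,-14,28] → ·
    (3,3)@(7, 7): e=[6,-10,32] → ·
  covered (4 px):
    · · · · · · ·
    · █ █ · · · ·
    · · █ █ · · ·
    · · · · · · ·
    · · · · · · ·
    · · · · · · ·
    · · · · · · ·

Answer: 7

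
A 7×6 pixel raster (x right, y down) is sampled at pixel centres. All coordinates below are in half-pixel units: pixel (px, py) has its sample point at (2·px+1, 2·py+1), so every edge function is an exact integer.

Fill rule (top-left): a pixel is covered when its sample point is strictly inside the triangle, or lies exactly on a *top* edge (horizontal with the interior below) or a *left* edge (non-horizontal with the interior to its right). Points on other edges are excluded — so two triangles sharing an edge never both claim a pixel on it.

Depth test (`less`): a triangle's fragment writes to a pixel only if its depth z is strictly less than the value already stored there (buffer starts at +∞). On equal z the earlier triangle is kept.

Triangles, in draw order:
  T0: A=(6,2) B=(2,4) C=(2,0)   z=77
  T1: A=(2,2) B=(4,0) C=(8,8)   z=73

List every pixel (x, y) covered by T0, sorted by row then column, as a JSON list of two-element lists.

T0:
  2·area = 16
  edge (6, 2)→(2, 4): d=(-4,2) right/bottom  bias=-1
  edge (2, 4)→(2, 0): d=(0,-4) top-left  bias=+0
  edge (2, 0)→(6, 2): d=(4,2) right/bottom  bias=-1
    (1,0)@(3, 1): e=[10,4,2] → █
    (2,0)@(5, 1): e=[6,12,-2] → ·
    (1,1)@(3, 3): e=[2,4,10] → █
    (2,1)@(5, 3): e=[-2,12,6] → ·
    (1,2)@(3, 5): e=[-6,4,18] → ·
  covered (2 px):
    · █ · · · · ·
    · █ · · · · ·
    · · · · · · ·
    · · · · · · ·
    · · · · · · ·
    · · · · · · ·
T1:
  2·area = 24
  edge (2, 2)→(4, 0): d=(2,-2) top-left  bias=+0
  edge (4, 0)→(8, 8): d=(4,8) right/bottom  bias=-1
  edge (8, 8)→(2, 2): d=(-6,-6) top-left  bias=+0
    (0,0)@(1, 1): e=[-4,28,0] → ·  [on edge]
    (1,0)@(3, 1): e=[0,12,12] → █  [on edge]
    (2,0)@(5, 1): e=[4,-4,24] → ·
    (0,1)@(1, 3): e=[0,36,-12] → ·  [on edge]
    (1,1)@(3, 3): e=[4,20,0] → █  [on edge]
    (2,1)@(5, 3): e=[8,4,12] → █
    (3,1)@(7, 3): e=[12,-12,24] → ·
    (1,2)@(3, 5): e=[8,28,-12] → ·
    (2,2)@(5, 5): e=[12,12,0] → █  [on edge]
    (3,2)@(7, 5): e=[16,-4,12] → ·
    (2,3)@(5, 7): e=[16,20,-12] → ·
    (3,3)@(7, 7): e=[20,4,0] → █  [on edge]
    (4,4)@(9, 9): e=[28,-4,0] → ·  [on edge]
    (5,5)@(11, 11): e=[36,-12,0] → ·  [on edge]
  covered (5 px):
    · █ · · · · ·
    · █ █ · · · ·
    · · █ · · · ·
    · · · █ · · ·
    · · · · · · ·
    · · · · · · ·

Final: [[1,0],[1,1]]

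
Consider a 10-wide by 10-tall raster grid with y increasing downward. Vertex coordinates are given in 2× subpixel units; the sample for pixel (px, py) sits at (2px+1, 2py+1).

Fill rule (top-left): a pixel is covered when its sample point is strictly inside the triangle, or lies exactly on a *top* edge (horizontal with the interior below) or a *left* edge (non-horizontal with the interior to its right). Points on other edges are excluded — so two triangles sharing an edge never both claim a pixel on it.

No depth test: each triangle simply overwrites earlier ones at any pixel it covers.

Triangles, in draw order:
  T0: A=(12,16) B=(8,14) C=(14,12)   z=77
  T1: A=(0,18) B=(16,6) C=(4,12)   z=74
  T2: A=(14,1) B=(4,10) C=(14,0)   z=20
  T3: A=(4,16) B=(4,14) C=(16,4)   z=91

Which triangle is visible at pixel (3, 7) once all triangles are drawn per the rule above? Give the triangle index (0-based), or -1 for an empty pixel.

T0:
  2·area = 20
  edge (12, 16)→(8, 14): d=(-4,-2) top-left  bias=+0
  edge (8, 14)→(14, 12): d=(6,-2) top-left  bias=+0
  edge (14, 12)→(12, 16): d=(-2,4) right/bottom  bias=-1
    (8,5)@(17, 11): e=[30,0,-10] → ·  [on edge]
    (5,6)@(11, 13): e=[10,0,10] → #  [on edge]
    (6,6)@(13, 13): e=[14,4,2] → #
    (7,6)@(15, 13): e=[18,8,-6] → ·
    (2,7)@(5, 15): e=[-10,0,30] → ·  [on edge]
    (5,7)@(11, 15): e=[2,12,6] → #
    (6,7)@(13, 15): e=[6,16,-2] → ·
    (5,8)@(11, 17): e=[-6,24,2] → ·
  covered (3 px):
    · · · · · · · · · ·
    · · · · · · · · · ·
    · · · · · · · · · ·
    · · · · · · · · · ·
    · · · · · · · · · ·
    · · · · · · · · · ·
    · · · · · # # · · ·
    · · · · · # · · · ·
    · · · · · · · · · ·
    · · · · · · · · · ·
T1:
  2·area = 48  (B↔C swapped to make it positive)
  edge (0, 18)→(4, 12): d=(4,-6) top-left  bias=+0
  edge (4, 12)→(16, 6): d=(12,-6) top-left  bias=+0
  edge (16, 6)→(0, 18): d=(-16,12) right/bottom  bias=-1
    (5,4)@(11, 9): e=[30,6,12] → #
    (6,4)@(13, 9): e=[42,18,-12] → ·
    (3,5)@(7, 11): e=[14,6,28] → #
    (4,5)@(9, 11): e=[26,18,4] → #
    (5,5)@(11, 11): e=[38,30,-20] → ·
    (2,6)@(5, 13): e=[10,18,20] → #
    (3,6)@(7, 13): e=[22,30,-4] → ·
    (4,6)@(9, 13): e=[34,42,-28] → ·
    (1,7)@(3, 15): e=[6,30,12] → #
    (2,7)@(5, 15): e=[18,42,-12] → ·
    (0,8)@(1, 17): e=[2,42,4] → #
    (1,8)@(3, 17): e=[14,54,-20] → ·
  covered (6 px):
    · · · · · · · · · ·
    · · · · · · · · · ·
    · · · · · · · · · ·
    · · · · · · · · · ·
    · · · · · # · · · ·
    · · · # # · · · · ·
    · · # · · · · · · ·
    · # · · · · · · · ·
    # · · · · · · · · ·
    · · · · · · · · · ·
T2:
  2·area = 10
  edge (14, 1)→(4, 10): d=(-10,9) right/bottom  bias=-1
  edge (4, 10)→(14, 0): d=(10,-10) top-left  bias=+0
  edge (14, 0)→(14, 1): d=(0,1) right/bottom  bias=-1
    (6,0)@(13, 1): e=[9,0,1] → #  [on edge]
    (7,0)@(15, 1): e=[-9,20,-1] → ·
    (5,1)@(11, 3): e=[7,0,3] → #  [on edge]
    (6,1)@(13, 3): e=[-11,20,1] → ·
    (4,2)@(9, 5): e=[5,0,5] → #  [on edge]
    (5,2)@(11, 5): e=[-13,20,3] → ·
    (3,3)@(7, 7): e=[3,0,7] → #  [on edge]
    (4,3)@(9, 7): e=[-15,20,5] → ·
    (2,4)@(5, 9): e=[1,0,9] → #  [on edge]
    (3,4)@(7, 9): e=[-17,20,7] → ·
    (1,5)@(3, 11): e=[-1,0,11] → ·  [on edge]
    (2,5)@(5, 11): e=[-19,20,9] → ·
    (0,6)@(1, 13): e=[-3,0,13] → ·  [on edge]
  covered (5 px):
    · · · · · · # · · ·
    · · · · · # · · · ·
    · · · · # · · · · ·
    · · · # · · · · · ·
    · · # · · · · · · ·
    · · · · · · · · · ·
    · · · · · · · · · ·
    · · · · · · · · · ·
    · · · · · · · · · ·
    · · · · · · · · · ·
T3:
  2·area = 24
  edge (4, 16)→(4, 14): d=(0,-2) top-left  bias=+0
  edge (4, 14)→(16, 4): d=(12,-10) top-left  bias=+0
  edge (16, 4)→(4, 16): d=(-12,12) right/bottom  bias=-1
    (9,0)@(19, 1): e=[30,-6,0] → ·  [on edge]
    (8,1)@(17, 3): e=[26,-2,0] → ·  [on edge]
    (7,2)@(15, 5): e=[22,2,0] → ·  [on edge]
    (6,3)@(13, 7): e=[18,6,0] → ·  [on edge]
    (5,4)@(11, 9): e=[14,10,0] → ·  [on edge]
    (4,5)@(9, 11): e=[10,14,0] → ·  [on edge]
    (3,6)@(7, 13): e=[6,18,0] → ·  [on edge]
    (2,7)@(5, 15): e=[2,22,0] → ·  [on edge]
    (1,8)@(3, 17): e=[-2,26,0] → ·  [on edge]
    (0,9)@(1, 19): e=[-6,30,0] → ·  [on edge]
  covered (0 px):
    · · · · · · · · · ·
    · · · · · · · · · ·
    · · · · · · · · · ·
    · · · · · · · · · ·
    · · · · · · · · · ·
    · · · · · · · · · ·
    · · · · · · · · · ·
    · · · · · · · · · ·
    · · · · · · · · · ·
    · · · · · · · · · ·

Z-buffer (winner per pixel, '.' = empty):
  . . . . . . 2 . . .
  . . . . . 2 . . . .
  . . . . 2 . . . . .
  . . . 2 . . . . . .
  . . 2 . . 1 . . . .
  . . . 1 1 . . . . .
  . . 1 . . 0 0 . . .
  . 1 . . . 0 . . . .
  1 . . . . . . . . .
  . . . . . . . . . .

Result: -1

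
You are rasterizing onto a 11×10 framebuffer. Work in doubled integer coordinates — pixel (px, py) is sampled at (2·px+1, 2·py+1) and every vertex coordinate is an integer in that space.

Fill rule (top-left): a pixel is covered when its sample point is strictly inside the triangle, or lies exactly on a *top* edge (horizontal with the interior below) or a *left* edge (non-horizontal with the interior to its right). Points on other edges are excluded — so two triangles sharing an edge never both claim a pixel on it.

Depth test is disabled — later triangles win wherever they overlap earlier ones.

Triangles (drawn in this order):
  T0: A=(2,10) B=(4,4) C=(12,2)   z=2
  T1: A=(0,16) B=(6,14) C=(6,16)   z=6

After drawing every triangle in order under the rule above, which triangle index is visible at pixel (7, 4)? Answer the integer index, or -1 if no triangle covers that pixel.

T0:
  2·area = 44
  edge (2, 10)→(4, 4): d=(2,-6) top-left  bias=+0
  edge (4, 4)→(12, 2): d=(8,-2) top-left  bias=+0
  edge (12, 2)→(2, 10): d=(-10,8) right/bottom  bias=-1
    (2,0)@(5, 1): e=[0,-22,66] → ·  [on edge]
    (4,1)@(9, 3): e=[28,2,14] → █
    (5,1)@(11, 3): e=[40,6,-2] → ·
    (2,2)@(5, 5): e=[8,10,26] → █
    (3,2)@(7, 5): e=[20,14,10] → █
    (4,2)@(9, 5): e=[32,18,-6] → ·
    (1,3)@(3, 7): e=[0,22,22] → █  [on edge]
    (3,3)@(7, 7): e=[24,30,-10] → ·
    (1,4)@(3, 9): e=[4,38,2] → █
    (2,4)@(5, 9): e=[16,42,-14] → ·
    (1,5)@(3, 11): e=[8,54,-18] → ·
    (0,6)@(1, 13): e=[0,66,-22] → ·  [on edge]
  covered (6 px):
    · · · · · · · · · · ·
    · · · · █ · · · · · ·
    · · █ █ · · · · · · ·
    · █ █ · · · · · · · ·
    · █ · · · · · · · · ·
    · · · · · · · · · · ·
    · · · · · · · · · · ·
    · · · · · · · · · · ·
    · · · · · · · · · · ·
    · · · · · · · · · · ·
T1:
  2·area = 12
  edge (0, 16)→(6, 14): d=(6,-2) top-left  bias=+0
  edge (6, 14)→(6, 16): d=(0,2) right/bottom  bias=-1
  edge (6, 16)→(0, 16): d=(-6,0) right/bottom  bias=-1
    (10,4)@(21, 9): e=[0,-30,42] → ·  [on edge]
    (7,5)@(15, 11): e=[0,-18,30] → ·  [on edge]
    (4,6)@(9, 13): e=[0,-6,18] → ·  [on edge]
    (1,7)@(3, 15): e=[0,6,6] → █  [on edge]
    (2,7)@(5, 15): e=[4,2,6] → █
    (3,7)@(7, 15): e=[8,-2,6] → ·
    (1,8)@(3, 17): e=[12,6,-6] → ·
    (2,8)@(5, 17): e=[16,2,-6] → ·
  covered (2 px):
    · · · · · · · · · · ·
    · · · · · · · · · · ·
    · · · · · · · · · · ·
    · · · · · · · · · · ·
    · · · · · · · · · · ·
    · · · · · · · · · · ·
    · · · · · · · · · · ·
    · █ █ · · · · · · · ·
    · · · · · · · · · · ·
    · · · · · · · · · · ·

Z-buffer (winner per pixel, '.' = empty):
  . . . . . . . . . . .
  . . . . 0 . . . . . .
  . . 0 0 . . . . . . .
  . 0 0 . . . . . . . .
  . 0 . . . . . . . . .
  . . . . . . . . . . .
  . . . . . . . . . . .
  . 1 1 . . . . . . . .
  . . . . . . . . . . .
  . . . . . . . . . . .

Result: -1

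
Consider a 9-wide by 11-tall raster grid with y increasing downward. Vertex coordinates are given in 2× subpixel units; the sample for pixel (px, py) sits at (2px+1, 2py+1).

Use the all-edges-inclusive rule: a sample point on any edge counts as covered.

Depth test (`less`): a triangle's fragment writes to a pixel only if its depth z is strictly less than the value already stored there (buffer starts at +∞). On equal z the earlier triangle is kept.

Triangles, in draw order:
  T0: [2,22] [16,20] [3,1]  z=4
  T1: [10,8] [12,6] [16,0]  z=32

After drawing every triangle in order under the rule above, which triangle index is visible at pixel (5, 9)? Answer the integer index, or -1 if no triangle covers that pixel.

T0:
  2·area = 292  (B↔C swapped to make it positive)
  edge (2, 22)→(3, 1): d=(1,-21) inclusive
  edge (3, 1)→(16, 20): d=(13,19) inclusive
  edge (16, 20)→(2, 22): d=(-14,2) inclusive
    (1,0)@(3, 1): e=[0,0,292] → X  [on edge]
    (2,0)@(5, 1): e=[42,-38,288] → .
    (1,1)@(3, 3): e=[2,26,264] → X
    (2,1)@(5, 3): e=[44,-12,260] → .
    (1,2)@(3, 5): e=[4,52,236] → X
    (2,2)@(5, 5): e=[46,14,232] → X
    (3,2)@(7, 5): e=[88,-24,228] → .
    (1,3)@(3, 7): e=[6,78,208] → X
    (3,3)@(7, 7): e=[90,2,200] → X
    (4,3)@(9, 7): e=[132,-36,196] → .
    (1,4)@(3, 9): e=[8,104,180] → X
    (4,4)@(9, 9): e=[134,-10,168] → .
    (4,10)@(9, 21): e=[146,146,0] → X  [on edge]
  covered (41 px):
    . X . . . . . . .
    . X . . . . . . .
    . X X . . . . . .
    . X X X . . . . .
    . X X X . . . . .
    . X X X X . . . .
    . X X X X X . . .
    . X X X X X . . .
    . X X X X X X . .
    . X X X X X X X .
    . X X X X . . . .
T1:
  2·area = 4  (B↔C swapped to make it positive)
  edge (10, 8)→(16, 0): d=(6,-8) inclusive
  edge (16, 0)→(12, 6): d=(-4,6) inclusive
  edge (12, 6)→(10, 8): d=(-2,2) inclusive
    (8,0)@(17, 1): e=[14,-10,0] → .  [on edge]
    (7,1)@(15, 3): e=[10,-6,0] → .  [on edge]
    (6,2)@(13, 5): e=[6,-2,0] → .  [on edge]
    (5,3)@(11, 7): e=[2,2,0] → X  [on edge]
    (6,3)@(13, 7): e=[18,-10,-4] → .
    (4,4)@(9, 9): e=[-2,6,0] → .  [on edge]
    (5,4)@(11, 9): e=[14,-6,-4] → .
    (3,5)@(7, 11): e=[-6,10,0] → .  [on edge]
    (2,6)@(5, 13): e=[-10,14,0] → .  [on edge]
    (1,7)@(3, 15): e=[-14,18,0] → .  [on edge]
    (0,8)@(1, 17): e=[-18,22,0] → .  [on edge]
  covered (1 px):
    . . . . . . . . .
    . . . . . . . . .
    . . . . . . . . .
    . . . . . X . . .
    . . . . . . . . .
    . . . . . . . . .
    . . . . . . . . .
    . . . . . . . . .
    . . . . . . . . .
    . . . . . . . . .
    . . . . . . . . .

Z-buffer (winner per pixel, '.' = empty):
  . 0 . . . . . . .
  . 0 . . . . . . .
  . 0 0 . . . . . .
  . 0 0 0 . 1 . . .
  . 0 0 0 . . . . .
  . 0 0 0 0 . . . .
  . 0 0 0 0 0 . . .
  . 0 0 0 0 0 . . .
  . 0 0 0 0 0 0 . .
  . 0 0 0 0 0 0 0 .
  . 0 0 0 0 . . . .

Result: 0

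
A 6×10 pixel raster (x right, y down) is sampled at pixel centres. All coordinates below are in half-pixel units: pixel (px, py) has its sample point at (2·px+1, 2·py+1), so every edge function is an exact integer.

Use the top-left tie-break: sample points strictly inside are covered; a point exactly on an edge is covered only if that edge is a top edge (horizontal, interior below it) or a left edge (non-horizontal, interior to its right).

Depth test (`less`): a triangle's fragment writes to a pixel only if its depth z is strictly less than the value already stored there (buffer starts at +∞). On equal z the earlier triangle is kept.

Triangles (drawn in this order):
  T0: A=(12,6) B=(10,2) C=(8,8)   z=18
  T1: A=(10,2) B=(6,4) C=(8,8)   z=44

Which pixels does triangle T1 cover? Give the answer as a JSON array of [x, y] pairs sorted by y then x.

T0:
  2·area = 20  (B↔C swapped to make it positive)
  edge (12, 6)→(8, 8): d=(-4,2) right/bottom  bias=-1
  edge (8, 8)→(10, 2): d=(2,-6) top-left  bias=+0
  edge (10, 2)→(12, 6): d=(2,4) right/bottom  bias=-1
    (4,2)@(9, 5): e=[10,0,10] → █  [on edge]
    (5,2)@(11, 5): e=[6,12,2] → █
    (4,3)@(9, 7): e=[2,4,14] → █
    (5,3)@(11, 7): e=[-2,16,6] → ·
    (4,4)@(9, 9): e=[-6,8,18] → ·
    (3,5)@(7, 11): e=[-10,0,30] → ·  [on edge]
    (2,8)@(5, 17): e=[-30,0,50] → ·  [on edge]
  covered (3 px):
    · · · · · ·
    · · · · · ·
    · · · · █ █
    · · · · █ ·
    · · · · · ·
    · · · · · ·
    · · · · · ·
    · · · · · ·
    · · · · · ·
    · · · · · ·
T1:
  2·area = 20  (B↔C swapped to make it positive)
  edge (10, 2)→(8, 8): d=(-2,6) right/bottom  bias=-1
  edge (8, 8)→(6, 4): d=(-2,-4) top-left  bias=+0
  edge (6, 4)→(10, 2): d=(4,-2) top-left  bias=+0
    (4,1)@(9, 3): e=[4,14,2] → █
    (5,1)@(11, 3): e=[-8,22,6] → ·
    (3,2)@(7, 5): e=[12,2,6] → █
    (4,2)@(9, 5): e=[0,10,10] → ·  [on edge]
    (3,3)@(7, 7): e=[8,-2,14] → ·
    (3,5)@(7, 11): e=[0,-10,30] → ·  [on edge]
    (2,8)@(5, 17): e=[0,-30,50] → ·  [on edge]
  covered (2 px):
    · · · · · ·
    · · · · █ ·
    · · · █ · ·
    · · · · · ·
    · · · · · ·
    · · · · · ·
    · · · · · ·
    · · · · · ·
    · · · · · ·
    · · · · · ·

Answer: [[4,1],[3,2]]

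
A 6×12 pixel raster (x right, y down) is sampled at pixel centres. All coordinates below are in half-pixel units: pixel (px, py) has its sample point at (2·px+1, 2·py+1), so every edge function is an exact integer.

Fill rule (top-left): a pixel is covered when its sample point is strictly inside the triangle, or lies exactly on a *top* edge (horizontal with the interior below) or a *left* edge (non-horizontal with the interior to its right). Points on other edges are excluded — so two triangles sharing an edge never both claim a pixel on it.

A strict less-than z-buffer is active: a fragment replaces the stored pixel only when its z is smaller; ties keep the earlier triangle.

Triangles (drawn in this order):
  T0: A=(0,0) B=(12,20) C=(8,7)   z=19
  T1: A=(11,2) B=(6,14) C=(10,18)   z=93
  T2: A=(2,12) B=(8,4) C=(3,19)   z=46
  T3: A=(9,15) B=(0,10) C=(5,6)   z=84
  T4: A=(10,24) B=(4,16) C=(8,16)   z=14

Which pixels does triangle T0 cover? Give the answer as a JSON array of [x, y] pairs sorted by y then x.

T0:
  2·area = 76  (B↔C swapped to make it positive)
  edge (0, 0)→(8, 7): d=(8,7) right/bottom  bias=-1
  edge (8, 7)→(12, 20): d=(4,13) right/bottom  bias=-1
  edge (12, 20)→(0, 0): d=(-12,-20) top-left  bias=+0
    (0,0)@(1, 1): e=[1,67,8] → #
    (1,0)@(3, 1): e=[-13,41,48] → ·
    (0,1)@(1, 3): e=[17,75,-16] → ·
    (1,1)@(3, 3): e=[3,49,24] → #
    (2,1)@(5, 3): e=[-11,23,64] → ·
    (1,2)@(3, 5): e=[19,57,0] → #  [on edge]
    (2,2)@(5, 5): e=[5,31,40] → #
    (3,2)@(7, 5): e=[-9,5,80] → ·
    (1,3)@(3, 7): e=[35,65,-24] → ·
    (2,3)@(5, 7): e=[21,39,16] → #
    (3,3)@(7, 7): e=[7,13,56] → #
    (4,3)@(9, 7): e=[-7,-13,96] → ·
    (4,7)@(9, 15): e=[57,19,0] → #  [on edge]
  covered (12 px):
    # · · · · ·
    · # · · · ·
    · # # · · ·
    · · # # · ·
    · · · # · ·
    · · · # # ·
    · · · · # ·
    · · · · # ·
    · · · · · #
    · · · · · ·
    · · · · · ·
    · · · · · ·
T1:
  2·area = 68  (B↔C swapped to make it positive)
  edge (11, 2)→(10, 18): d=(-1,16) right/bottom  bias=-1
  edge (10, 18)→(6, 14): d=(-4,-4) top-left  bias=+0
  edge (6, 14)→(11, 2): d=(5,-12) top-left  bias=+0
    (4,3)@(9, 7): e=[27,40,1] → #
    (5,3)@(11, 7): e=[-5,48,25] → ·
    (0,4)@(1, 9): e=[153,0,-85] → ·  [on edge]
    (4,4)@(9, 9): e=[25,32,11] → #
    (5,4)@(11, 9): e=[-7,40,35] → ·
    (1,5)@(3, 11): e=[119,0,-51] → ·  [on edge]
    (4,5)@(9, 11): e=[23,24,21] → #
    (5,5)@(11, 11): e=[-9,32,45] → ·
    (2,6)@(5, 13): e=[85,0,-17] → ·  [on edge]
    (3,6)@(7, 13): e=[53,8,7] → #
    (5,6)@(11, 13): e=[-11,24,55] → ·
    (3,7)@(7, 15): e=[51,0,17] → #  [on edge]
    (4,8)@(9, 17): e=[17,0,51] → #  [on edge]
    (5,9)@(11, 19): e=[-17,0,85] → ·  [on edge]
  covered (8 px):
    · · · · · ·
    · · · · · ·
    · · · · · ·
    · · · · # ·
    · · · · # ·
    · · · · # ·
    · · · # # ·
    · · · # # ·
    · · · · # ·
    · · · · · ·
    · · · · · ·
    · · · · · ·
T2:
  2·area = 50
  edge (2, 12)→(8, 4): d=(6,-8) top-left  bias=+0
  edge (8, 4)→(3, 19): d=(-5,15) right/bottom  bias=-1
  edge (3, 19)→(2, 12): d=(-1,-7) top-left  bias=+0
    (4,0)@(9, 1): e=[-10,0,60] → ·  [on edge]
    (0,2)@(1, 5): e=[-50,100,0] → ·  [on edge]
    (3,3)@(7, 7): e=[10,0,40] → ·  [on edge]
    (2,4)@(5, 9): e=[6,20,24] → #
    (3,4)@(7, 9): e=[22,-10,38] → ·
    (1,5)@(3, 11): e=[2,40,8] → #
    (3,5)@(7, 11): e=[34,-20,36] → ·
    (1,6)@(3, 13): e=[14,30,6] → #
    (2,6)@(5, 13): e=[30,0,20] → ·  [on edge]
    (1,7)@(3, 15): e=[26,20,4] → #
    (2,7)@(5, 15): e=[42,-10,18] → ·
    (1,8)@(3, 17): e=[38,10,2] → #
    (1,9)@(3, 19): e=[50,0,0] → ·  [on edge]
  covered (6 px):
    · · · · · ·
    · · · · · ·
    · · · · · ·
    · · · · · ·
    · · # · · ·
    · # # · · ·
    · # · · · ·
    · # · · · ·
    · # · · · ·
    · · · · · ·
    · · · · · ·
    · · · · · ·
T3:
  2·area = 61
  edge (9, 15)→(0, 10): d=(-9,-5) top-left  bias=+0
  edge (0, 10)→(5, 6): d=(5,-4) top-left  bias=+0
  edge (5, 6)→(9, 15): d=(4,9) right/bottom  bias=-1
    (2,3)@(5, 7): e=[52,5,4] → #
    (3,3)@(7, 7): e=[62,13,-14] → ·
    (1,4)@(3, 9): e=[24,7,30] → #
    (3,4)@(7, 9): e=[44,23,-6] → ·
    (1,5)@(3, 11): e=[6,17,38] → #
    (3,5)@(7, 11): e=[26,33,2] → #
    (4,5)@(9, 11): e=[36,41,-16] → ·
    (1,6)@(3, 13): e=[-12,27,46] → ·
    (2,6)@(5, 13): e=[-2,35,28] → ·
    (3,6)@(7, 13): e=[8,43,10] → #
    (4,6)@(9, 13): e=[18,51,-8] → ·
    (3,7)@(7, 15): e=[-10,53,18] → ·
    (4,7)@(9, 15): e=[0,61,0] → ·  [on edge]
  covered (7 px):
    · · · · · ·
    · · · · · ·
    · · · · · ·
    · · # · · ·
    · # # · · ·
    · # # # · ·
    · · · # · ·
    · · · · · ·
    · · · · · ·
    · · · · · ·
    · · · · · ·
    · · · · · ·
T4:
  2·area = 32
  edge (10, 24)→(4, 16): d=(-6,-8) top-left  bias=+0
  edge (4, 16)→(8, 16): d=(4,0) top-left  bias=+0
  edge (8, 16)→(10, 24): d=(2,8) right/bottom  bias=-1
    (2,8)@(5, 17): e=[2,4,26] → #
    (3,8)@(7, 17): e=[18,4,10] → #
    (4,8)@(9, 17): e=[34,4,-6] → ·
    (2,9)@(5, 19): e=[-10,12,30] → ·
    (3,9)@(7, 19): e=[6,12,14] → #
    (4,9)@(9, 19): e=[22,12,-2] → ·
    (3,10)@(7, 21): e=[-6,20,18] → ·
    (4,10)@(9, 21): e=[10,20,2] → #
    (5,10)@(11, 21): e=[26,20,-14] → ·
    (4,11)@(9, 23): e=[-2,28,6] → ·
  covered (4 px):
    · · · · · ·
    · · · · · ·
    · · · · · ·
    · · · · · ·
    · · · · · ·
    · · · · · ·
    · · · · · ·
    · · · · · ·
    · · # # · ·
    · · · # · ·
    · · · · # ·
    · · · · · ·

Final: [[0,0],[1,1],[1,2],[2,2],[2,3],[3,3],[3,4],[3,5],[4,5],[4,6],[4,7],[5,8]]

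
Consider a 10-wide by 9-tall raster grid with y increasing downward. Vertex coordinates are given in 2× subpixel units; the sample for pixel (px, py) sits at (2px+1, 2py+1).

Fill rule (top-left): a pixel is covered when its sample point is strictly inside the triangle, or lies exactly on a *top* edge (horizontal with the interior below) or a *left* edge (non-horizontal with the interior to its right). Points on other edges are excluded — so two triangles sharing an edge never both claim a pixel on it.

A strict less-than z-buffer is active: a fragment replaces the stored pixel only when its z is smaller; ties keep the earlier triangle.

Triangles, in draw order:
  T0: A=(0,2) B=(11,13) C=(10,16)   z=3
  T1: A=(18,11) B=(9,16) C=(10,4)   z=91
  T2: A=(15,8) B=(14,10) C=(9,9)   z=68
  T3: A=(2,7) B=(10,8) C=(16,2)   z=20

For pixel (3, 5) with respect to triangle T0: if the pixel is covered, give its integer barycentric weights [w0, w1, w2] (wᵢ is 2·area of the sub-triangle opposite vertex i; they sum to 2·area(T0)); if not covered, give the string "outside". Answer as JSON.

T0:
  2·area = 44
  edge (0, 2)→(11, 13): d=(11,11) right/bottom  bias=-1
  edge (11, 13)→(10, 16): d=(-1,3) right/bottom  bias=-1
  edge (10, 16)→(0, 2): d=(-10,-14) top-left  bias=+0
    (7,0)@(15, 1): e=[-176,0,220] → .  [on edge]
    (0,1)@(1, 3): e=[0,40,4] → .  [on edge]
    (1,2)@(3, 5): e=[0,32,12] → .  [on edge]
    (2,3)@(5, 7): e=[0,24,20] → .  [on edge]
    (6,3)@(13, 7): e=[-88,0,132] → .  [on edge]
    (2,4)@(5, 9): e=[22,22,0] → X  [on edge]
    (3,4)@(7, 9): e=[0,16,28] → .  [on edge]
    (2,5)@(5, 11): e=[44,20,-20] → .
    (3,5)@(7, 11): e=[22,14,8] → X
    (4,5)@(9, 11): e=[0,8,36] → .  [on edge]
    (3,6)@(7, 13): e=[44,12,-12] → .
    (4,6)@(9, 13): e=[22,6,16] → X
    (5,6)@(11, 13): e=[0,0,44] → .  [on edge]
    (6,7)@(13, 15): e=[0,-8,52] → .  [on edge]
    (7,8)@(15, 17): e=[0,-16,60] → .  [on edge]
  covered (3 px):
    . . . . . . . . . .
    . . . . . . . . . .
    . . . . . . . . . .
    . . . . . . . . . .
    . . X . . . . . . .
    . . . X . . . . . .
    . . . . X . . . . .
    . . . . . . . . . .
    . . . . . . . . . .
T1:
  2·area = 103
  edge (18, 11)→(9, 16): d=(-9,5) right/bottom  bias=-1
  edge (9, 16)→(10, 4): d=(1,-12) top-left  bias=+0
  edge (10, 4)→(18, 11): d=(8,7) right/bottom  bias=-1
    (5,2)@(11, 5): e=[89,13,1] → X
    (6,2)@(13, 5): e=[79,37,-13] → .
    (5,3)@(11, 7): e=[71,15,17] → X
    (6,3)@(13, 7): e=[61,39,3] → X
    (7,3)@(15, 7): e=[51,63,-11] → .
    (5,4)@(11, 9): e=[53,17,33] → X
    (7,4)@(15, 9): e=[33,65,5] → X
    (8,4)@(17, 9): e=[23,89,-9] → .
    (5,5)@(11, 11): e=[35,19,49] → X
    (8,5)@(17, 11): e=[5,91,7] → X
    (9,5)@(19, 11): e=[-5,115,-7] → .
    (5,6)@(11, 13): e=[17,21,65] → X
  covered (12 px):
    . . . . . . . . . .
    . . . . . . . . . .
    . . . . . X . . . .
    . . . . . X X . . .
    . . . . . X X X . .
    . . . . . X X X X .
    . . . . . X X . . .
    . . . . . . . . . .
    . . . . . . . . . .
T2:
  2·area = 11
  edge (15, 8)→(14, 10): d=(-1,2) right/bottom  bias=-1
  edge (14, 10)→(9, 9): d=(-5,-1) top-left  bias=+0
  edge (9, 9)→(15, 8): d=(6,-1) top-left  bias=+0
    (4,4)@(9, 9): e=[11,0,0] → X  [on edge]
    (5,4)@(11, 9): e=[7,2,2] → X
    (6,4)@(13, 9): e=[3,4,4] → X
    (7,4)@(15, 9): e=[-1,6,6] → .
    (4,5)@(9, 11): e=[9,-10,12] → .
    (5,5)@(11, 11): e=[5,-8,14] → .
    (6,5)@(13, 11): e=[1,-6,16] → .
    (9,5)@(19, 11): e=[-11,0,22] → .  [on edge]
  covered (3 px):
    . . . . . . . . . .
    . . . . . . . . . .
    . . . . . . . . . .
    . . . . . . . . . .
    . . . . X X X . . .
    . . . . . . . . . .
    . . . . . . . . . .
    . . . . . . . . . .
    . . . . . . . . . .
T3:
  2·area = 54  (B↔C swapped to make it positive)
  edge (2, 7)→(16, 2): d=(14,-5) top-left  bias=+0
  edge (16, 2)→(10, 8): d=(-6,6) right/bottom  bias=-1
  edge (10, 8)→(2, 7): d=(-8,-1) top-left  bias=+0
    (8,0)@(17, 1): e=[-9,0,63] → .  [on edge]
    (7,1)@(15, 3): e=[9,0,45] → .  [on edge]
    (4,2)@(9, 5): e=[7,24,23] → X
    (5,2)@(11, 5): e=[17,12,25] → X
    (6,2)@(13, 5): e=[27,0,27] → .  [on edge]
    (1,3)@(3, 7): e=[5,48,1] → X
    (2,3)@(5, 7): e=[15,36,3] → X
    (3,3)@(7, 7): e=[25,24,5] → X
    (5,3)@(11, 7): e=[45,0,9] → .  [on edge]
    (1,4)@(3, 9): e=[33,36,-15] → .
    (2,4)@(5, 9): e=[43,24,-13] → .
    (3,4)@(7, 9): e=[53,12,-11] → .
    (4,4)@(9, 9): e=[63,0,-9] → .  [on edge]
    (3,5)@(7, 11): e=[81,0,-27] → .  [on edge]
    (2,6)@(5, 13): e=[99,0,-45] → .  [on edge]
    (1,7)@(3, 15): e=[117,0,-63] → .  [on edge]
    (0,8)@(1, 17): e=[135,0,-81] → .  [on edge]
  covered (6 px):
    . . . . . . . . . .
    . . . . . . . . . .
    . . . . X X . . . .
    . X X X X . . . . .
    . . . . . . . . . .
    . . . . . . . . . .
    . . . . . . . . . .
    . . . . . . . . . .
    . . . . . . . . . .

Answer: [14,8,22]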